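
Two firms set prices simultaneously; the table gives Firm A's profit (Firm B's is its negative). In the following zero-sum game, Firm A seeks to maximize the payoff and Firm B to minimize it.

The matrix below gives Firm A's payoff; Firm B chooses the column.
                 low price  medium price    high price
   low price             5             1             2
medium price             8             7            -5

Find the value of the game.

19/13

Column low price is strictly dominated by medium price for Firm B (it gives Firm A more in every row).
The remaining 2×2 game on (low price, medium price) × (medium price, high price) has no saddle point. Let Firm A play low price with probability p; indifference gives p + 7(1−p) = 2p − 5(1−p), so p = 12/13.
Similarly Firm B's optimal q on medium price is 7/13, and the value is 1·(7/13) + (2)·(6/13) = 19/13.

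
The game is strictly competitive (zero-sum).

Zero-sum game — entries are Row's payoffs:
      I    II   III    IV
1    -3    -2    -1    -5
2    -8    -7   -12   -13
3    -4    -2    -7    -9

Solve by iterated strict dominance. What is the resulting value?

Column II is strictly dominated by I for Column (-3<-2, -8<-7, -4<-2); eliminate II.
Row 3 is strictly dominated by row 1 (-3>-4, -1>-7, -5>-9); eliminate 3.
Column I is strictly dominated by IV for Column (-5<-3, -13<-8); eliminate I.
Row 2 is strictly dominated by row 1 (-1>-12, -5>-13); eliminate 2.
Column III is strictly dominated by IV for Column (-5<-1); eliminate III.
Only (1, IV) remains, with payoff -5.

-5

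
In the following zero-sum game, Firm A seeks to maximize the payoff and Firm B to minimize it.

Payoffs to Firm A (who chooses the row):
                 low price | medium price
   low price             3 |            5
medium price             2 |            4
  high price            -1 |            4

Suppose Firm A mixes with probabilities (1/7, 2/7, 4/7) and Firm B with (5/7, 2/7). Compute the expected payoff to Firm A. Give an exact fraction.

73/49

Against (5/7, 2/7), each row's expected payoff is low price: 25/7; medium price: 18/7; high price: 3/7.
Taking the (1/7, 2/7, 4/7)-weighted average: (1/7)·(25/7) + (2/7)·(18/7) + (4/7)·(3/7) = 73/49.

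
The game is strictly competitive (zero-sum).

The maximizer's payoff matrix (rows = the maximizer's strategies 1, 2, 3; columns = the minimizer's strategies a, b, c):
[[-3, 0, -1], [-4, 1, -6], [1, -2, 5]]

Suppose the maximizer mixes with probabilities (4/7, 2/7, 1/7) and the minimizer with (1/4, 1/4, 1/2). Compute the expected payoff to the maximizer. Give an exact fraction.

-41/28

Against (1/4, 1/4, 1/2), each row's expected payoff is 1: -5/4; 2: -15/4; 3: 9/4.
Taking the (4/7, 2/7, 1/7)-weighted average: (4/7)·(-5/4) + (2/7)·(-15/4) + (1/7)·(9/4) = -41/28.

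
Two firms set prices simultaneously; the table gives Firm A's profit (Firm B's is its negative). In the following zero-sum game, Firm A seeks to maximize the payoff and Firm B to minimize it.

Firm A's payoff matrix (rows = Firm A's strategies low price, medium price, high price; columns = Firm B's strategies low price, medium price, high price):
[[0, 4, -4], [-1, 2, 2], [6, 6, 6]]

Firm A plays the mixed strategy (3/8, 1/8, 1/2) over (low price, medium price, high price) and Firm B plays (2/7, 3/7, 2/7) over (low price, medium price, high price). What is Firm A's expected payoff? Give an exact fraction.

Against (2/7, 3/7, 2/7), each row's expected payoff is low price: 4/7; medium price: 8/7; high price: 6.
Taking the (3/8, 1/8, 1/2)-weighted average: (3/8)·(4/7) + (1/8)·(8/7) + (1/2)·(6) = 47/14.

47/14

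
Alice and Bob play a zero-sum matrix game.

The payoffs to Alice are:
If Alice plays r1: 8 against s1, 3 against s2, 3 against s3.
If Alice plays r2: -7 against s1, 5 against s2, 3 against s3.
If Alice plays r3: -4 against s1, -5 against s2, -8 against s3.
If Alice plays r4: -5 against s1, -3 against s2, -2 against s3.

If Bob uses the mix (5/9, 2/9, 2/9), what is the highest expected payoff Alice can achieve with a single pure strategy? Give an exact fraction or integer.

52/9

r1: (8)·(5/9) + (3)·(2/9) + (3)·(2/9) = 52/9.
r2: (-7)·(5/9) + (5)·(2/9) + (3)·(2/9) = -19/9.
r3: (-4)·(5/9) + (-5)·(2/9) + (-8)·(2/9) = -46/9.
r4: (-5)·(5/9) + (-3)·(2/9) + (-2)·(2/9) = -35/9.
The best pure response is r1 with expected payoff 52/9.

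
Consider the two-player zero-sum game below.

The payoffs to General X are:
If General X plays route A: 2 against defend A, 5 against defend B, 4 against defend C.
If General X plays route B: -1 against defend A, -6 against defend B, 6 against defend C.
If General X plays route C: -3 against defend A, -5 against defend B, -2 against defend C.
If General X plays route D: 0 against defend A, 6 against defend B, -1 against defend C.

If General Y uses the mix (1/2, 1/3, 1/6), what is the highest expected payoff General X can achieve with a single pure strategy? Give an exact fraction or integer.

10/3

route A: (2)·(1/2) + (5)·(1/3) + (4)·(1/6) = 10/3.
route B: (-1)·(1/2) + (-6)·(1/3) + (6)·(1/6) = -3/2.
route C: (-3)·(1/2) + (-5)·(1/3) + (-2)·(1/6) = -7/2.
route D: (0)·(1/2) + (6)·(1/3) + (-1)·(1/6) = 11/6.
The best pure response is route A with expected payoff 10/3.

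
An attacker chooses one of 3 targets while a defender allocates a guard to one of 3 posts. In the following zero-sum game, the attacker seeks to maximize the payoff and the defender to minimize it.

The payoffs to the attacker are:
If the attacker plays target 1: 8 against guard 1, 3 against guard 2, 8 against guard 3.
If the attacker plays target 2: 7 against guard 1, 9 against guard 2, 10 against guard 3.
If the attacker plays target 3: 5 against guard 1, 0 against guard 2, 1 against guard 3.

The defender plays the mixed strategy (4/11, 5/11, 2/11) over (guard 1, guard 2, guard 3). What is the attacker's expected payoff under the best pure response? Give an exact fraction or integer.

target 1: (8)·(4/11) + (3)·(5/11) + (8)·(2/11) = 63/11.
target 2: (7)·(4/11) + (9)·(5/11) + (10)·(2/11) = 93/11.
target 3: (5)·(4/11) + (0)·(5/11) + (1)·(2/11) = 2.
The best pure response is target 2 with expected payoff 93/11.

93/11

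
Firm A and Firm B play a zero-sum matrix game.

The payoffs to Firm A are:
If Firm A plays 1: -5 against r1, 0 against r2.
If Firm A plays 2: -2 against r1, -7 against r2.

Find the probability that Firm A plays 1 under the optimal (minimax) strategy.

1/2

Row minima are -5 and -7, so Firm A's maximin is -5; column maxima are -2 and 0, so Firm B's minimax is -2. These differ, so the equilibrium is in mixed strategies.
Let Firm A play 1 with probability p. Firm B is indifferent when −5p − 2(1−p) = −7(1−p), giving p = 1/2.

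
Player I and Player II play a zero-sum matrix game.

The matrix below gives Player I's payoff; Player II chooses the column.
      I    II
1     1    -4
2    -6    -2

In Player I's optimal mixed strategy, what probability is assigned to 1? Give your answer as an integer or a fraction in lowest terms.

Row minima are -4 and -6, so Player I's maximin is -4; column maxima are 1 and -2, so Player II's minimax is -2. These differ, so the equilibrium is in mixed strategies.
Let Player I play 1 with probability p. Player II is indifferent when p − 6(1−p) = −4p − 2(1−p), giving p = 4/9.

4/9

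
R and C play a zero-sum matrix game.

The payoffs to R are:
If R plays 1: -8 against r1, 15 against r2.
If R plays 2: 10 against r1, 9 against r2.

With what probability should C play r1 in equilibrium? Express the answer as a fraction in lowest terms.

1/4

Row minima are -8 and 9, so R's maximin is 9; column maxima are 10 and 15, so C's minimax is 10. These differ, so the equilibrium is in mixed strategies.
Let C play r1 with probability q. R is indifferent when −8q + 15(1−q) = 10q + 9(1−q), giving q = 1/4.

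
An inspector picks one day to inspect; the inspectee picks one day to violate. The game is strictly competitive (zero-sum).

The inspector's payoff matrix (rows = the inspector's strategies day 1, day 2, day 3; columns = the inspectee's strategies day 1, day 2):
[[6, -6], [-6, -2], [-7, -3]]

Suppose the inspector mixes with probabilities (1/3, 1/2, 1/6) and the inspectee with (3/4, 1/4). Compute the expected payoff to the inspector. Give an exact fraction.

Against (3/4, 1/4), each row's expected payoff is day 1: 3; day 2: -5; day 3: -6.
Taking the (1/3, 1/2, 1/6)-weighted average: (1/3)·(3) + (1/2)·(-5) + (1/6)·(-6) = -5/2.

-5/2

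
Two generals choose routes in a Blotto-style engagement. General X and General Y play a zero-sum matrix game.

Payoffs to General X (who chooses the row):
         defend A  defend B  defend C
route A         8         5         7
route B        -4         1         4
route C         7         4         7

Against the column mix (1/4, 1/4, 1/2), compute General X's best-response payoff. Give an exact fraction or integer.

route A: (8)·(1/4) + (5)·(1/4) + (7)·(1/2) = 27/4.
route B: (-4)·(1/4) + (1)·(1/4) + (4)·(1/2) = 5/4.
route C: (7)·(1/4) + (4)·(1/4) + (7)·(1/2) = 25/4.
The best pure response is route A with expected payoff 27/4.

27/4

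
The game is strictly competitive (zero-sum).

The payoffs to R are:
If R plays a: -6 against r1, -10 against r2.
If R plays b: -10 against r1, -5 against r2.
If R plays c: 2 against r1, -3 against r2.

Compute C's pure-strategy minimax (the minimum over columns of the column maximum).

-3

The worst case (largest entry) in each column is r1: 2, r2: -3.
The best (smallest) of these is -3.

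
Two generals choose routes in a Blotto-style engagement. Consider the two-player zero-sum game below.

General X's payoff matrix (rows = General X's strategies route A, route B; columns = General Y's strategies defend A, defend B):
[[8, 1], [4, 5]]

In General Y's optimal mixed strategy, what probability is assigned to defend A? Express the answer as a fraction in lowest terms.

1/2

Row minima are 1 and 4, so General X's maximin is 4; column maxima are 8 and 5, so General Y's minimax is 5. These differ, so the equilibrium is in mixed strategies.
Let General Y play defend A with probability q. General X is indifferent when 8q + (1−q) = 4q + 5(1−q), giving q = 1/2.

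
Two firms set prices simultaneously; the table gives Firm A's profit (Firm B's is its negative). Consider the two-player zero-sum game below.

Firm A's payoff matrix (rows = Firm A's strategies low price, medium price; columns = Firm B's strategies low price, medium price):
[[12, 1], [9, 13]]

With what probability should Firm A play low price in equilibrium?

Row minima are 1 and 9, so Firm A's maximin is 9; column maxima are 12 and 13, so Firm B's minimax is 12. These differ, so the equilibrium is in mixed strategies.
Let Firm A play low price with probability p. Firm B is indifferent when 12p + 9(1−p) = p + 13(1−p), giving p = 4/15.

4/15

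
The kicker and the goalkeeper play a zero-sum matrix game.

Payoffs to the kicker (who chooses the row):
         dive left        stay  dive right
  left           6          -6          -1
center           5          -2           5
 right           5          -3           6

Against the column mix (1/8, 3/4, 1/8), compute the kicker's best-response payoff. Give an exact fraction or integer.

-1/4

left: (6)·(1/8) + (-6)·(3/4) + (-1)·(1/8) = -31/8.
center: (5)·(1/8) + (-2)·(3/4) + (5)·(1/8) = -1/4.
right: (5)·(1/8) + (-3)·(3/4) + (6)·(1/8) = -7/8.
The best pure response is center with expected payoff -1/4.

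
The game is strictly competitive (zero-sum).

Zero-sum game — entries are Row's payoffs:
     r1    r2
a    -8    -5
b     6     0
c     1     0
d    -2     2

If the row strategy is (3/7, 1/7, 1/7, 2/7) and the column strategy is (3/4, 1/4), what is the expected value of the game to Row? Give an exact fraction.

-37/14

Against (3/4, 1/4), each row's expected payoff is a: -29/4; b: 9/2; c: 3/4; d: -1.
Taking the (3/7, 1/7, 1/7, 2/7)-weighted average: (3/7)·(-29/4) + (1/7)·(9/2) + (1/7)·(3/4) + (2/7)·(-1) = -37/14.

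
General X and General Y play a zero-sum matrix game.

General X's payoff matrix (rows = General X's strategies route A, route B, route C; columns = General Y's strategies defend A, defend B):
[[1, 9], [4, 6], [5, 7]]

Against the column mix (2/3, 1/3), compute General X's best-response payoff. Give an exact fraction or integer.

17/3

route A: (1)·(2/3) + (9)·(1/3) = 11/3.
route B: (4)·(2/3) + (6)·(1/3) = 14/3.
route C: (5)·(2/3) + (7)·(1/3) = 17/3.
The best pure response is route C with expected payoff 17/3.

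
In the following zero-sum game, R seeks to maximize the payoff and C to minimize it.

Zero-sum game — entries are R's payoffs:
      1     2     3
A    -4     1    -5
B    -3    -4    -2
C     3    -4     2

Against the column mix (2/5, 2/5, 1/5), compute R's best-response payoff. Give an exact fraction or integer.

A: (-4)·(2/5) + (1)·(2/5) + (-5)·(1/5) = -11/5.
B: (-3)·(2/5) + (-4)·(2/5) + (-2)·(1/5) = -16/5.
C: (3)·(2/5) + (-4)·(2/5) + (2)·(1/5) = 0.
The best pure response is C with expected payoff 0.

0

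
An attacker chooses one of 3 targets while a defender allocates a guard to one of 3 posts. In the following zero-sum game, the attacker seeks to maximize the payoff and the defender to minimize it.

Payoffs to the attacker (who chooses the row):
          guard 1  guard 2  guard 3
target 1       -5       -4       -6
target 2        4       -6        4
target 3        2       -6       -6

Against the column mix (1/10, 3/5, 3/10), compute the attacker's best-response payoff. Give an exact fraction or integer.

target 1: (-5)·(1/10) + (-4)·(3/5) + (-6)·(3/10) = -47/10.
target 2: (4)·(1/10) + (-6)·(3/5) + (4)·(3/10) = -2.
target 3: (2)·(1/10) + (-6)·(3/5) + (-6)·(3/10) = -26/5.
The best pure response is target 2 with expected payoff -2.

-2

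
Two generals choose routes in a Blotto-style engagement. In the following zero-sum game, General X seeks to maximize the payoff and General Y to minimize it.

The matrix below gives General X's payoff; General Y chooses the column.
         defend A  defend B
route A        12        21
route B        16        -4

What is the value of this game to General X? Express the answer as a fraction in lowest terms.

384/29

Row minima are 12 and -4, so General X's maximin is 12; column maxima are 16 and 21, so General Y's minimax is 16. These differ, so the equilibrium is in mixed strategies.
Let General X play route A with probability p. General Y is indifferent when 12p + 16(1−p) = 21p − 4(1−p), giving p = 20/29.
Let General Y play defend A with probability q. General X is indifferent when 12q + 21(1−q) = 16q − 4(1−q), giving q = 25/29.
The value is 12·(25/29) + (21)·(4/29) = 384/29.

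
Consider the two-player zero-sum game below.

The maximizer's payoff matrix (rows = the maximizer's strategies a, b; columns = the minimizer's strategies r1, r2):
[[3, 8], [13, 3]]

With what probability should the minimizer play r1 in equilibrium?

Row minima are 3 and 3, so the maximizer's maximin is 3; column maxima are 13 and 8, so the minimizer's minimax is 8. These differ, so the equilibrium is in mixed strategies.
Let the minimizer play r1 with probability q. The maximizer is indifferent when 3q + 8(1−q) = 13q + 3(1−q), giving q = 1/3.

1/3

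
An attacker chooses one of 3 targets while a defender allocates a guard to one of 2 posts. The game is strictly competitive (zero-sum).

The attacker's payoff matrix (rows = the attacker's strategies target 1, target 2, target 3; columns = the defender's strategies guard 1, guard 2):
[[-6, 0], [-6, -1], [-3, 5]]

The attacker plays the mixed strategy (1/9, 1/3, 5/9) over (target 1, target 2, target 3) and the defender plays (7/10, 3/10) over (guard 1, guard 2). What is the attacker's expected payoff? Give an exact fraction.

Against (7/10, 3/10), each row's expected payoff is target 1: -21/5; target 2: -9/2; target 3: -3/5.
Taking the (1/9, 1/3, 5/9)-weighted average: (1/9)·(-21/5) + (1/3)·(-9/2) + (5/9)·(-3/5) = -23/10.

-23/10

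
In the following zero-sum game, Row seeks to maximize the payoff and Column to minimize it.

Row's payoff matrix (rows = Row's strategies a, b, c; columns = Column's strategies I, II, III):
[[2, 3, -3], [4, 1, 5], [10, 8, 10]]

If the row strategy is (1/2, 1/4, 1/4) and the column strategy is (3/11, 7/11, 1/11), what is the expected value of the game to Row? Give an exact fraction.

42/11

Against (3/11, 7/11, 1/11), each row's expected payoff is a: 24/11; b: 24/11; c: 96/11.
Taking the (1/2, 1/4, 1/4)-weighted average: (1/2)·(24/11) + (1/4)·(24/11) + (1/4)·(96/11) = 42/11.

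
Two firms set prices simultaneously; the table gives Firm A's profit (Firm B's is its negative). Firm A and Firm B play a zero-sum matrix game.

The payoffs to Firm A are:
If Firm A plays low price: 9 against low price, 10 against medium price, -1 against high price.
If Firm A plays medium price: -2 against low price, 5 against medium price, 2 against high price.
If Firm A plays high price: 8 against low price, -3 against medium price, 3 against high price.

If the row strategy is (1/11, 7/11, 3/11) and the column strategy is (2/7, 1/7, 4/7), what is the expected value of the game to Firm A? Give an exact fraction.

162/77

Against (2/7, 1/7, 4/7), each row's expected payoff is low price: 24/7; medium price: 9/7; high price: 25/7.
Taking the (1/11, 7/11, 3/11)-weighted average: (1/11)·(24/7) + (7/11)·(9/7) + (3/11)·(25/7) = 162/77.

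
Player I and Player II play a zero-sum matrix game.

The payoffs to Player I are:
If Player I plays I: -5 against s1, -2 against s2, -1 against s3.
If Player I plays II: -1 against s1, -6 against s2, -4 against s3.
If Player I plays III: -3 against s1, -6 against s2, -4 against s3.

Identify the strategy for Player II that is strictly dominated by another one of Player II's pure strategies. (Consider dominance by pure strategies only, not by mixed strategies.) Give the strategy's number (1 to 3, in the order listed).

3

Player II prefers columns that give Player I less. Compare s3 with s2: -2 < -1, -6 < -4, -6 < -4.
So s2 strictly dominates s3 for Player II; s3 is strictly dominated.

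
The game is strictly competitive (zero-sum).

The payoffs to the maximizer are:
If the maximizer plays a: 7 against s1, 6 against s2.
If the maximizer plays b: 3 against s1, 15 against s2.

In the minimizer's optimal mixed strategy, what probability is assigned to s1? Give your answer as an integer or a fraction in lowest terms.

9/13

Row minima are 6 and 3, so the maximizer's maximin is 6; column maxima are 7 and 15, so the minimizer's minimax is 7. These differ, so the equilibrium is in mixed strategies.
Let the minimizer play s1 with probability q. The maximizer is indifferent when 7q + 6(1−q) = 3q + 15(1−q), giving q = 9/13.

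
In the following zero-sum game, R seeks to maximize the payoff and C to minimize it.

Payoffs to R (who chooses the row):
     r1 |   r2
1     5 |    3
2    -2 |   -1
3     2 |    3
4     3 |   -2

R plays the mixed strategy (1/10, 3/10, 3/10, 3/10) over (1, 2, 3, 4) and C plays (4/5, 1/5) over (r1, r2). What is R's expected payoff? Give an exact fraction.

Against (4/5, 1/5), each row's expected payoff is 1: 23/5; 2: -9/5; 3: 11/5; 4: 2.
Taking the (1/10, 3/10, 3/10, 3/10)-weighted average: (1/10)·(23/5) + (3/10)·(-9/5) + (3/10)·(11/5) + (3/10)·(2) = 59/50.

59/50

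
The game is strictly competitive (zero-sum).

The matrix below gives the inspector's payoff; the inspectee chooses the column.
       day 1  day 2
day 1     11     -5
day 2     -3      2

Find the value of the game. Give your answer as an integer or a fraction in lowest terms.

1/3

Row minima are -5 and -3, so the inspector's maximin is -3; column maxima are 11 and 2, so the inspectee's minimax is 2. These differ, so the equilibrium is in mixed strategies.
Let the inspector play day 1 with probability p. The inspectee is indifferent when 11p − 3(1−p) = −5p + 2(1−p), giving p = 5/21.
Let the inspectee play day 1 with probability q. The inspector is indifferent when 11q − 5(1−q) = −3q + 2(1−q), giving q = 1/3.
The value is 11·(1/3) + (-5)·(2/3) = 1/3.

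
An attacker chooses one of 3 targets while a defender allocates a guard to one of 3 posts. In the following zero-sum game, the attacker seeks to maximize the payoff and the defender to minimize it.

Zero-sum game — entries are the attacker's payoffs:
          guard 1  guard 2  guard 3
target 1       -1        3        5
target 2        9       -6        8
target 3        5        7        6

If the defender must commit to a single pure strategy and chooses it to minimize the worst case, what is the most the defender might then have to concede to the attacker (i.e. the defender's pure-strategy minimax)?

7

The worst case (largest entry) in each column is guard 1: 9, guard 2: 7, guard 3: 8.
The best (smallest) of these is 7.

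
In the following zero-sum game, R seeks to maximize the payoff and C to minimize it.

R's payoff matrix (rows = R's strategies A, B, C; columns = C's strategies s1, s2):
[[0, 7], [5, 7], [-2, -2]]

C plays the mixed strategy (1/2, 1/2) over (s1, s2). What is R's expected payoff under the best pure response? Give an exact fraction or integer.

6

A: (0)·(1/2) + (7)·(1/2) = 7/2.
B: (5)·(1/2) + (7)·(1/2) = 6.
C: (-2)·(1/2) + (-2)·(1/2) = -2.
The best pure response is B with expected payoff 6.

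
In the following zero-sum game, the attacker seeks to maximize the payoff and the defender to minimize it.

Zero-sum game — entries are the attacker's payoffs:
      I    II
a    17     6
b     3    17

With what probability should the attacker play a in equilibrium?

14/25

Row minima are 6 and 3, so the attacker's maximin is 6; column maxima are 17 and 17, so the defender's minimax is 17. These differ, so the equilibrium is in mixed strategies.
Let the attacker play a with probability p. The defender is indifferent when 17p + 3(1−p) = 6p + 17(1−p), giving p = 14/25.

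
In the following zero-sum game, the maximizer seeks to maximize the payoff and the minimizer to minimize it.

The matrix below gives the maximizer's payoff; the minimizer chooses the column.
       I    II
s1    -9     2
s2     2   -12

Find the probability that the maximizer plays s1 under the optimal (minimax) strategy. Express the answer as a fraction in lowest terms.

Row minima are -9 and -12, so the maximizer's maximin is -9; column maxima are 2 and 2, so the minimizer's minimax is 2. These differ, so the equilibrium is in mixed strategies.
Let the maximizer play s1 with probability p. The minimizer is indifferent when −9p + 2(1−p) = 2p − 12(1−p), giving p = 14/25.

14/25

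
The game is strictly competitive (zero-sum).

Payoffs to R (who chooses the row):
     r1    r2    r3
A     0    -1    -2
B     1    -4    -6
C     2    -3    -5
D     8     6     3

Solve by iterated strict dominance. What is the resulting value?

3

Row C is strictly dominated by row D (8>2, 6>-3, 3>-5); eliminate C.
Column r2 is strictly dominated by r3 for C (-2<-1, -6<-4, 3<6); eliminate r2.
Column r1 is strictly dominated by r3 for C (-2<0, -6<1, 3<8); eliminate r1.
Row A is strictly dominated by row D (3>-2); eliminate A.
Row B is strictly dominated by row D (3>-6); eliminate B.
Only (D, r3) remains, with payoff 3.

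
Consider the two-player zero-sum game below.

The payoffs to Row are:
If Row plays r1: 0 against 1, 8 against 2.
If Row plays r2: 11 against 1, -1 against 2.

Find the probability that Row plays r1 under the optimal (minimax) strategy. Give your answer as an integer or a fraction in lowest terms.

Row minima are 0 and -1, so Row's maximin is 0; column maxima are 11 and 8, so Column's minimax is 8. These differ, so the equilibrium is in mixed strategies.
Let Row play r1 with probability p. Column is indifferent when 11(1−p) = 8p − (1−p), giving p = 3/5.

3/5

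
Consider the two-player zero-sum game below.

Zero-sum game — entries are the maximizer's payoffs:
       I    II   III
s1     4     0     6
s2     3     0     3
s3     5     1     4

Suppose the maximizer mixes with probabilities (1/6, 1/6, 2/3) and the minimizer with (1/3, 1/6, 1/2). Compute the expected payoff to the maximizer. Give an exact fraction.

133/36

Against (1/3, 1/6, 1/2), each row's expected payoff is s1: 13/3; s2: 5/2; s3: 23/6.
Taking the (1/6, 1/6, 2/3)-weighted average: (1/6)·(13/3) + (1/6)·(5/2) + (2/3)·(23/6) = 133/36.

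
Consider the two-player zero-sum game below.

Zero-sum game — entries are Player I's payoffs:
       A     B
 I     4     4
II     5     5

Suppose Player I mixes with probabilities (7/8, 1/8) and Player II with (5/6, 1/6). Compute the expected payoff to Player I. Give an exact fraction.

Against (5/6, 1/6), each row's expected payoff is I: 4; II: 5.
Taking the (7/8, 1/8)-weighted average: (7/8)·(4) + (1/8)·(5) = 33/8.

33/8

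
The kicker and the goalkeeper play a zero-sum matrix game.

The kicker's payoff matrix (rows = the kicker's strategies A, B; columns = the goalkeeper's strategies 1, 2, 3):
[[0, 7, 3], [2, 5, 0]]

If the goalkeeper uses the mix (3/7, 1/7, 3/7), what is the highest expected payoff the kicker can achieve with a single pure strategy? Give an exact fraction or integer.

A: (0)·(3/7) + (7)·(1/7) + (3)·(3/7) = 16/7.
B: (2)·(3/7) + (5)·(1/7) + (0)·(3/7) = 11/7.
The best pure response is A with expected payoff 16/7.

16/7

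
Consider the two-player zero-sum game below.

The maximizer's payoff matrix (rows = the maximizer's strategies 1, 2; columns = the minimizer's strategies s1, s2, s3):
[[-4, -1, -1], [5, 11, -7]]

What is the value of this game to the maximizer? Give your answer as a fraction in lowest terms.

Column s2 is strictly dominated by s1 for the minimizer (it gives the maximizer more in every row).
The remaining 2×2 game on (1, 2) × (s1, s3) has no saddle point. Let the maximizer play 1 with probability p; indifference gives −4p + 5(1−p) = −p − 7(1−p), so p = 4/5.
Similarly the minimizer's optimal q on s1 is 2/5, and the value is -4·(2/5) + (-1)·(3/5) = -11/5.

-11/5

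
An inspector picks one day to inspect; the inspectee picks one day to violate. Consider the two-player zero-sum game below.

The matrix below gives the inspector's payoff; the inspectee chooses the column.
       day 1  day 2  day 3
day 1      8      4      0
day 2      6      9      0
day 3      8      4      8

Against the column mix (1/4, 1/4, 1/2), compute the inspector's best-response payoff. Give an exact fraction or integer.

7

day 1: (8)·(1/4) + (4)·(1/4) + (0)·(1/2) = 3.
day 2: (6)·(1/4) + (9)·(1/4) + (0)·(1/2) = 15/4.
day 3: (8)·(1/4) + (4)·(1/4) + (8)·(1/2) = 7.
The best pure response is day 3 with expected payoff 7.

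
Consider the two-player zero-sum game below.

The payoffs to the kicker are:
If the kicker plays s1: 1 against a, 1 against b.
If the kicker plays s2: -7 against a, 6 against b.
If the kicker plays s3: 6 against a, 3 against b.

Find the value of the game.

Row s1 is strictly dominated by row s3, so the kicker never plays it.
The remaining 2×2 game on (s2, s3) × (a, b) has no saddle point. Let the kicker play s2 with probability p; indifference gives −7p + 6(1−p) = 6p + 3(1−p), so p = 3/16.
Similarly the goalkeeper's optimal q on a is 3/16, and the value is -7·(3/16) + (6)·(13/16) = 57/16.

57/16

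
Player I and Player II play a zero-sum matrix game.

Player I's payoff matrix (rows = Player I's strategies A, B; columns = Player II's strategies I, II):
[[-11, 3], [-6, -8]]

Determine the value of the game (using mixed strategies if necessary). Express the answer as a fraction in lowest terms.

-53/8

Row minima are -11 and -8, so Player I's maximin is -8; column maxima are -6 and 3, so Player II's minimax is -6. These differ, so the equilibrium is in mixed strategies.
Let Player I play A with probability p. Player II is indifferent when −11p − 6(1−p) = 3p − 8(1−p), giving p = 1/8.
Let Player II play I with probability q. Player I is indifferent when −11q + 3(1−q) = −6q − 8(1−q), giving q = 11/16.
The value is -11·(11/16) + (3)·(5/16) = -53/8.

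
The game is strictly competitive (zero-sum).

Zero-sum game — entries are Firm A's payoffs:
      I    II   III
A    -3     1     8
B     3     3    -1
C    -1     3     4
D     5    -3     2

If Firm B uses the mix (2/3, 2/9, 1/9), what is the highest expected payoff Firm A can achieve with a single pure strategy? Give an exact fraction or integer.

26/9

A: (-3)·(2/3) + (1)·(2/9) + (8)·(1/9) = -8/9.
B: (3)·(2/3) + (3)·(2/9) + (-1)·(1/9) = 23/9.
C: (-1)·(2/3) + (3)·(2/9) + (4)·(1/9) = 4/9.
D: (5)·(2/3) + (-3)·(2/9) + (2)·(1/9) = 26/9.
The best pure response is D with expected payoff 26/9.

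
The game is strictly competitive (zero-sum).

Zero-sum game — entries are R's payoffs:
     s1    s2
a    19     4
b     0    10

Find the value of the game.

38/5

Row minima are 4 and 0, so R's maximin is 4; column maxima are 19 and 10, so C's minimax is 10. These differ, so the equilibrium is in mixed strategies.
Let R play a with probability p. C is indifferent when 19p = 4p + 10(1−p), giving p = 2/5.
Let C play s1 with probability q. R is indifferent when 19q + 4(1−q) = 10(1−q), giving q = 6/25.
The value is 19·(6/25) + (4)·(19/25) = 38/5.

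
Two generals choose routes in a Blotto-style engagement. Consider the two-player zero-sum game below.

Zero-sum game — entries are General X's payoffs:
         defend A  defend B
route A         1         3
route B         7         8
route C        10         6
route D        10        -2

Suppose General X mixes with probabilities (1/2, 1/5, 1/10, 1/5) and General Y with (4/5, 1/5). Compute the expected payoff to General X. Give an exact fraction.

229/50

Against (4/5, 1/5), each row's expected payoff is route A: 7/5; route B: 36/5; route C: 46/5; route D: 38/5.
Taking the (1/2, 1/5, 1/10, 1/5)-weighted average: (1/2)·(7/5) + (1/5)·(36/5) + (1/10)·(46/5) + (1/5)·(38/5) = 229/50.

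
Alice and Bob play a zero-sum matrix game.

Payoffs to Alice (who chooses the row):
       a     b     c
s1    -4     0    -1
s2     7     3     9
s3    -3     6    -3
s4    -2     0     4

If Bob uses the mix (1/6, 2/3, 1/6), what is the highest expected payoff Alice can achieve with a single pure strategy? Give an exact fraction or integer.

14/3

s1: (-4)·(1/6) + (0)·(2/3) + (-1)·(1/6) = -5/6.
s2: (7)·(1/6) + (3)·(2/3) + (9)·(1/6) = 14/3.
s3: (-3)·(1/6) + (6)·(2/3) + (-3)·(1/6) = 3.
s4: (-2)·(1/6) + (0)·(2/3) + (4)·(1/6) = 1/3.
The best pure response is s2 with expected payoff 14/3.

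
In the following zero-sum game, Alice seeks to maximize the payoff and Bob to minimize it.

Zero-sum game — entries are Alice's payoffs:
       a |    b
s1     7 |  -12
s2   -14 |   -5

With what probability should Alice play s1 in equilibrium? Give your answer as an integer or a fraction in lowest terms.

Row minima are -12 and -14, so Alice's maximin is -12; column maxima are 7 and -5, so Bob's minimax is -5. These differ, so the equilibrium is in mixed strategies.
Let Alice play s1 with probability p. Bob is indifferent when 7p − 14(1−p) = −12p − 5(1−p), giving p = 9/28.

9/28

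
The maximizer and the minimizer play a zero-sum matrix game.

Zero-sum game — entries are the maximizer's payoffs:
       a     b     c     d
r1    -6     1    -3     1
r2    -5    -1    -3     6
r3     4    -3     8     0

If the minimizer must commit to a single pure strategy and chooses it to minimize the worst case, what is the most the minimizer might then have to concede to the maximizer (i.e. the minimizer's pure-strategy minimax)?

1

The worst case (largest entry) in each column is a: 4, b: 1, c: 8, d: 6.
The best (smallest) of these is 1.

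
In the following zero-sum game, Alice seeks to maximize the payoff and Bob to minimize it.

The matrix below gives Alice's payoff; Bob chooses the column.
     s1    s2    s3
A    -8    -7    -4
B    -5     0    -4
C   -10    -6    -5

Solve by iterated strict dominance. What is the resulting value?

Column s2 is strictly dominated by s1 for Bob (-8<-7, -5<0, -10<-6); eliminate s2.
Row C is strictly dominated by row A (-8>-10, -4>-5); eliminate C.
Column s3 is strictly dominated by s1 for Bob (-8<-4, -5<-4); eliminate s3.
Row A is strictly dominated by row B (-5>-8); eliminate A.
Only (B, s1) remains, with payoff -5.

-5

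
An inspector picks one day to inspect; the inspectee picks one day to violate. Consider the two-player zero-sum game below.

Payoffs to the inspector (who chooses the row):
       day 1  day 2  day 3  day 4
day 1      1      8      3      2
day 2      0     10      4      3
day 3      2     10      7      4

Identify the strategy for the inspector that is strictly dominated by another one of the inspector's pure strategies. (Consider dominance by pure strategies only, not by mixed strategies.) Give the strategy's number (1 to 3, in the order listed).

Compare day 1 with day 3: 2 > 1, 10 > 8, 7 > 3, 4 > 2.
So day 3 strictly dominates day 1 for the inspector; day 1 is strictly dominated.

1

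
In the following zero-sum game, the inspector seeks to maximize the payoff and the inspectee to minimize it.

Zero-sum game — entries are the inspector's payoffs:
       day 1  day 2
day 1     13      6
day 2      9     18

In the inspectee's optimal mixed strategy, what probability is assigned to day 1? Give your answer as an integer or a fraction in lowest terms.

Row minima are 6 and 9, so the inspector's maximin is 9; column maxima are 13 and 18, so the inspectee's minimax is 13. These differ, so the equilibrium is in mixed strategies.
Let the inspectee play day 1 with probability q. The inspector is indifferent when 13q + 6(1−q) = 9q + 18(1−q), giving q = 3/4.

3/4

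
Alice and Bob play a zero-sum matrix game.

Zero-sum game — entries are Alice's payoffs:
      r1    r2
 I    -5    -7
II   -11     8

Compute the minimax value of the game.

Row minima are -7 and -11, so Alice's maximin is -7; column maxima are -5 and 8, so Bob's minimax is -5. These differ, so the equilibrium is in mixed strategies.
Let Alice play I with probability p. Bob is indifferent when −5p − 11(1−p) = −7p + 8(1−p), giving p = 19/21.
Let Bob play r1 with probability q. Alice is indifferent when −5q − 7(1−q) = −11q + 8(1−q), giving q = 5/7.
The value is -5·(5/7) + (-7)·(2/7) = -39/7.

-39/7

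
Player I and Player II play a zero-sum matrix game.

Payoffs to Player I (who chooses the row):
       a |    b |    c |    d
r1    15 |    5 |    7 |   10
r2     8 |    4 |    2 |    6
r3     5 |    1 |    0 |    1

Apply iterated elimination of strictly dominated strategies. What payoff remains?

Column a is strictly dominated by b for Player II (5<15, 4<8, 1<5); eliminate a.
Column d is strictly dominated by c for Player II (7<10, 2<6, 0<1); eliminate d.
Row r2 is strictly dominated by row r1 (5>4, 7>2); eliminate r2.
Row r3 is strictly dominated by row r1 (5>1, 7>0); eliminate r3.
Column c is strictly dominated by b for Player II (5<7); eliminate c.
Only (r1, b) remains, with payoff 5.

5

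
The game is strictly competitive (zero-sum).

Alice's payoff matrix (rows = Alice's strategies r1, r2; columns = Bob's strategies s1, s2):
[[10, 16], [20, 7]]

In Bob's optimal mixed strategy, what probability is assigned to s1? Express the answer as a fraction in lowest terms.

Row minima are 10 and 7, so Alice's maximin is 10; column maxima are 20 and 16, so Bob's minimax is 16. These differ, so the equilibrium is in mixed strategies.
Let Bob play s1 with probability q. Alice is indifferent when 10q + 16(1−q) = 20q + 7(1−q), giving q = 9/19.

9/19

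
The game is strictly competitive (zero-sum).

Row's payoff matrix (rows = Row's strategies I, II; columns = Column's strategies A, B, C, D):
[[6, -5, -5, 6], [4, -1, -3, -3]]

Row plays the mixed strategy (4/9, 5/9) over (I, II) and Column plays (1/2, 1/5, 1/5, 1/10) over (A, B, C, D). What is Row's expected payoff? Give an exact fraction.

Against (1/2, 1/5, 1/5, 1/10), each row's expected payoff is I: 8/5; II: 9/10.
Taking the (4/9, 5/9)-weighted average: (4/9)·(8/5) + (5/9)·(9/10) = 109/90.

109/90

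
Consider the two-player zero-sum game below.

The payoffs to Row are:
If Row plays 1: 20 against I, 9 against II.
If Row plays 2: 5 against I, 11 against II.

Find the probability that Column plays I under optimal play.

Row minima are 9 and 5, so Row's maximin is 9; column maxima are 20 and 11, so Column's minimax is 11. These differ, so the equilibrium is in mixed strategies.
Let Column play I with probability q. Row is indifferent when 20q + 9(1−q) = 5q + 11(1−q), giving q = 2/17.

2/17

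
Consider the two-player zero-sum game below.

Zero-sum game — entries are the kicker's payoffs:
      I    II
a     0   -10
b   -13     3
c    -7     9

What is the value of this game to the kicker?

-35/13

Row b is strictly dominated by row c, so the kicker never plays it.
The remaining 2×2 game on (a, c) × (I, II) has no saddle point. Let the kicker play a with probability p; indifference gives −7(1−p) = −10p + 9(1−p), so p = 8/13.
Similarly the goalkeeper's optimal q on I is 19/26, and the value is 0·(19/26) + (-10)·(7/26) = -35/13.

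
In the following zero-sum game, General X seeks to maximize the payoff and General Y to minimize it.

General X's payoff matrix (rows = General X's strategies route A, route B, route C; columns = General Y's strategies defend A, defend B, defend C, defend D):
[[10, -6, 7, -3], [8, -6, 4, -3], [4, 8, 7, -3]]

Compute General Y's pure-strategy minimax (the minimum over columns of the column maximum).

-3

The worst case (largest entry) in each column is defend A: 10, defend B: 8, defend C: 7, defend D: -3.
The best (smallest) of these is -3.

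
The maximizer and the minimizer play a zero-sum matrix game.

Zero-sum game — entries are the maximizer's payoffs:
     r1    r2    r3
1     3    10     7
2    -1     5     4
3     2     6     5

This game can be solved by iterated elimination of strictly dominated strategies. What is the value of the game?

Row 3 is strictly dominated by row 1 (3>2, 10>6, 7>5); eliminate 3.
Column r3 is strictly dominated by r1 for the minimizer (3<7, -1<4); eliminate r3.
Row 2 is strictly dominated by row 1 (3>-1, 10>5); eliminate 2.
Column r2 is strictly dominated by r1 for the minimizer (3<10); eliminate r2.
Only (1, r1) remains, with payoff 3.

3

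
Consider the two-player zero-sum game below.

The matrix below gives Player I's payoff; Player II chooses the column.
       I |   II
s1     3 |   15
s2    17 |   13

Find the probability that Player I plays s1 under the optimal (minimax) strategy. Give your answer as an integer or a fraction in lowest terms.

1/4

Row minima are 3 and 13, so Player I's maximin is 13; column maxima are 17 and 15, so Player II's minimax is 15. These differ, so the equilibrium is in mixed strategies.
Let Player I play s1 with probability p. Player II is indifferent when 3p + 17(1−p) = 15p + 13(1−p), giving p = 1/4.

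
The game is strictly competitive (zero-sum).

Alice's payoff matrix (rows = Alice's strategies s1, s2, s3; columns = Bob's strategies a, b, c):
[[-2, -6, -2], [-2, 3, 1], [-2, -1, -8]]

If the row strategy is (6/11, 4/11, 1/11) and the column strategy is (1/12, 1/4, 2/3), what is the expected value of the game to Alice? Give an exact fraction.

-75/44

Against (1/12, 1/4, 2/3), each row's expected payoff is s1: -3; s2: 5/4; s3: -23/4.
Taking the (6/11, 4/11, 1/11)-weighted average: (6/11)·(-3) + (4/11)·(5/4) + (1/11)·(-23/4) = -75/44.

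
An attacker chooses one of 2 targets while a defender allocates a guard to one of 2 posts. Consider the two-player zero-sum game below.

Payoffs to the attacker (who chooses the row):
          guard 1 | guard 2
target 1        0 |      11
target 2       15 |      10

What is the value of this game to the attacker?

Row minima are 0 and 10, so the attacker's maximin is 10; column maxima are 15 and 11, so the defender's minimax is 11. These differ, so the equilibrium is in mixed strategies.
Let the attacker play target 1 with probability p. The defender is indifferent when 15(1−p) = 11p + 10(1−p), giving p = 5/16.
Let the defender play guard 1 with probability q. The attacker is indifferent when 11(1−q) = 15q + 10(1−q), giving q = 1/16.
The value is 0·(1/16) + (11)·(15/16) = 165/16.

165/16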